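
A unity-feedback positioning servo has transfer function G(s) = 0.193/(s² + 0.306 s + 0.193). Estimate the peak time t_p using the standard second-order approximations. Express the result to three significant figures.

ω_n = √0.193 = 0.439 rad/s; ζ = 0.306/(2·0.439) = 0.348.
ω_d = 0.439·√(1 − 0.348²) = 0.412 rad/s. Then t_p = π/ω_d = 7.63 s.

t_p ≈ 7.63 s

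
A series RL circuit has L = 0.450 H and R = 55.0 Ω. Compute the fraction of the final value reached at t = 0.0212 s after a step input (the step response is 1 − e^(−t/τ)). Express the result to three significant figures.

y/y_∞ ≈ 0.925

τ = L/R = 0.450/55.0 = 0.00818 s.
y(t)/y_∞ = 1 − e^(−t/τ) = 1 − e^(−0.0212/0.00818) = 1 − e^(−2.59) = 0.925.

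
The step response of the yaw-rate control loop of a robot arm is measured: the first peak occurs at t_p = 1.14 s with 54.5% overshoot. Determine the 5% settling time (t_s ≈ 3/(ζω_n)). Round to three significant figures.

t_s ≈ 5.63 s

From the overshoot, ζ = −ln(OS)/√(π²+ln²(OS)) = 0.190.
From t_p = π/ω_d, ω_d = π/1.14 = 2.76 rad/s, so ω_n = ω_d/√(1−ζ²) = 2.81 rad/s.
t_s ≈ 3/(ζω_n) = 3/(0.190·2.81) = 5.63 s.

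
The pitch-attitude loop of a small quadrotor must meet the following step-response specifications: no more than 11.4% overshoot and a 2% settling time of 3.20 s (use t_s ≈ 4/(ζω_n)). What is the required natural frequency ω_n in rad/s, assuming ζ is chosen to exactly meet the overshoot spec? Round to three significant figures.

Inverting the overshoot relation: ζ = |ln 0.114|/√(π² + ln²0.114) = 0.569.
From t_s ≈ 4/(ζω_n): ω_n = 4/(ζ·t_s) = 4/(0.569·3.20) = 2.20 rad/s.

ω_n ≈ 2.20 rad/s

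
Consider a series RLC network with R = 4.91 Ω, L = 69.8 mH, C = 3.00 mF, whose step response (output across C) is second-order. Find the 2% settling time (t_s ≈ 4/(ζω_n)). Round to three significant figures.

For a series RLC circuit (capacitor voltage as output), ω_n = 1/√(LC) = 1/√(69.8 mH · 3.00 mF) = 69.1 rad/s.
ζ = (R/2)·√(C/L) = (4.91/2)·√(3.00 mF/69.8 mH) = 0.509.
t_s ≈ 4/(ζω_n) = 0.114 s.

t_s ≈ 0.114 s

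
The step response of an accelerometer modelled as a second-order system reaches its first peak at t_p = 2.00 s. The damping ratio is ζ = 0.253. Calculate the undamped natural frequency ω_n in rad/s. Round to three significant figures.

Peak time t_p = π/ω_d, so ω_d = π/t_p = π/2.00 = 1.57 rad/s.
ω_n = ω_d/√(1−ζ²) = 1.57/√0.936 = 1.62 rad/s.

ω_n ≈ 1.62 rad/s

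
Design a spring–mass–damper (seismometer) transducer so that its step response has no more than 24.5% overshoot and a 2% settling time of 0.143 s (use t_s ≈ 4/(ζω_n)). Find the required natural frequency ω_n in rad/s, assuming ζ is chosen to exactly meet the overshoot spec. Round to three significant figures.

ω_n ≈ 68.5 rad/s

Inverting the overshoot relation: ζ = |ln 0.245|/√(π² + ln²0.245) = 0.409.
Then ω_n = 4/(ζ t_s) = 4/(0.409 × 0.143) = 68.5 rad/s.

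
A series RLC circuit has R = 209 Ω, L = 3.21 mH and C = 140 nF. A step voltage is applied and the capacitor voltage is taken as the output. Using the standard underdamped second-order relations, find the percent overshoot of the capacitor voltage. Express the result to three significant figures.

%OS ≈ 5.00%

For a series RLC circuit (capacitor voltage as output), ω_n = 1/√(LC) = 1/√(3.21 mH · 140 nF) = 47200 rad/s.
ζ = (R/2)·√(C/L) = (209/2)·√(140 nF/3.21 mH) = 0.690.
%OS = 100·exp(−πζ/√(1−ζ²)) = 5.00%.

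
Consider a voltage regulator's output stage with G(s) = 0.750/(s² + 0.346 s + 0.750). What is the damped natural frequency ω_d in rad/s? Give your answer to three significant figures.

Comparing the denominator to s² + 2ζω_n s + ω_n²: ω_n = √0.750 = 0.866 rad/s, and 2ζω_n = 0.346 so ζ = 0.346/(2·0.866) = 0.200.
ω_d = ω_n√(1−ζ²) = 0.849 rad/s.

ω_d ≈ 0.849 rad/s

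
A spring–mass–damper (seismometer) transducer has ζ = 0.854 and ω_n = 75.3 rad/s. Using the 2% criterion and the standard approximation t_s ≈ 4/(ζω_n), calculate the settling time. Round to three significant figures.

t_s ≈ 0.0622 s

t_s ≈ 4/(ζω_n) = 4/(0.854 × 75.3) = 0.0622 s.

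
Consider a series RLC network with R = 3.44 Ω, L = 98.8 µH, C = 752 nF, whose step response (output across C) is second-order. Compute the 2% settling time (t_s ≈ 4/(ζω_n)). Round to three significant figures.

For a series RLC circuit (capacitor voltage as output), ω_n = 1/√(LC) = 1/√(98.8 µH · 752 nF) = 116000 rad/s.
ζ = (R/2)·√(C/L) = (3.44/2)·√(752 nF/98.8 µH) = 0.150.
t_s ≈ 4/(ζω_n) = 0.000230 s.

t_s ≈ 0.000230 s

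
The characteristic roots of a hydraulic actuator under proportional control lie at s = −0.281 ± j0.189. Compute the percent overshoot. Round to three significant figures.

|pole| = ω_n = √(0.281² + 0.189²) = 0.339 rad/s; ζ = cos θ = σ/ω_n = 0.830.
Overshoot: exp(−π·0.830/√(1−0.830²)) = 0.00936, i.e. 0.936%.

%OS ≈ 0.936%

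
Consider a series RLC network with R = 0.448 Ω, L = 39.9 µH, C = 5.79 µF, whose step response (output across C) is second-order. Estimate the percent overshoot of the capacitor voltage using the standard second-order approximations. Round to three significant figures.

For a series RLC circuit (capacitor voltage as output), ω_n = 1/√(LC) = 1/√(39.9 µH · 5.79 µF) = 65800 rad/s.
ζ = (R/2)·√(C/L) = (0.448/2)·√(5.79 µF/39.9 µH) = 0.0853.
Overshoot: exp(−π·0.0853/√(1−0.0853²)) = 0.764, i.e. 76.4%.

%OS ≈ 76.4%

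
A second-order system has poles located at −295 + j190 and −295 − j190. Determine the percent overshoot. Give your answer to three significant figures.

%OS ≈ 0.761%

With σ = 295, ω_d = 190: ω_n = √(σ²+ω_d²) = 351 rad/s, ζ = σ/ω_n = 0.841.
%OS = 100 e^{−πζ/√(1−ζ²)} with ζ = 0.841 gives 0.761%.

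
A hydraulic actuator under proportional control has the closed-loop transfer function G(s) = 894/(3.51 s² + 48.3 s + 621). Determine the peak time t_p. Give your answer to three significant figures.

t_p ≈ 0.276 s

Dividing through by 3.51: denominator becomes s² + 13.76 s + 176.9.
So ω_n = √176.9 = 13.3 rad/s and ζ = 13.76/(2·13.3) = 0.517.
The damped frequency ω_d = ω_n√(1−ζ²) = 11.4 rad/s. t_p = π/ω_d = 0.276 s.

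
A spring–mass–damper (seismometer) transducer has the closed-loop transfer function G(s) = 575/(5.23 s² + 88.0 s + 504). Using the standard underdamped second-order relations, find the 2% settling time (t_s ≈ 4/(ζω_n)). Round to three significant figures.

t_s ≈ 0.475 s

Dividing through by 5.23: denominator becomes s² + 16.83 s + 96.37.
So ω_n = √96.37 = 9.82 rad/s and ζ = 16.83/(2·9.82) = 0.857.
t_s ≈ 4/(ζω_n) = 0.475 s.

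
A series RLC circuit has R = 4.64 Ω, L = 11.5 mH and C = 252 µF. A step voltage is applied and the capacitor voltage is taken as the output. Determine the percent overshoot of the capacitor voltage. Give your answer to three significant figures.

For a series RLC circuit (capacitor voltage as output), ω_n = 1/√(LC) = 1/√(11.5 mH · 252 µF) = 587 rad/s.
ζ = (R/2)·√(C/L) = (4.64/2)·√(252 µF/11.5 mH) = 0.343.
%OS = 100·exp(−πζ/√(1−ζ²)) = 31.7%.

%OS ≈ 31.7%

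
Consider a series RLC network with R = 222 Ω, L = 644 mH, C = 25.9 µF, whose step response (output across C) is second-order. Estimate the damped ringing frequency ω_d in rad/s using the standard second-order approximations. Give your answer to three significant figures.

For a series RLC circuit (capacitor voltage as output), ω_n = 1/√(LC) = 1/√(644 mH · 25.9 µF) = 245 rad/s.
ζ = (R/2)·√(C/L) = (222/2)·√(25.9 µF/644 mH) = 0.704.
ω_d = ω_n√(1−ζ²) = 174 rad/s.

ω_d ≈ 174 rad/s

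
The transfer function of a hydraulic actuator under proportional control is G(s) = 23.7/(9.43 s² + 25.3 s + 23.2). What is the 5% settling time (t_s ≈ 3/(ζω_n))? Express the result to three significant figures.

Dividing through by 9.43: denominator becomes s² + 2.683 s + 2.460.
So ω_n = √2.460 = 1.57 rad/s and ζ = 2.683/(2·1.57) = 0.855.
t_s ≈ 3/(ζω_n) = 2.24 s.

t_s ≈ 2.24 s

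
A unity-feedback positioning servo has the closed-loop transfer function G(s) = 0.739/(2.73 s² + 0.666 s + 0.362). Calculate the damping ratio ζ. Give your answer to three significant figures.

Dividing through by 2.73: denominator becomes s² + 0.2440 s + 0.1326.
So ω_n = √0.1326 = 0.364 rad/s and ζ = 0.2440/(2·0.364) = 0.335.

ζ ≈ 0.335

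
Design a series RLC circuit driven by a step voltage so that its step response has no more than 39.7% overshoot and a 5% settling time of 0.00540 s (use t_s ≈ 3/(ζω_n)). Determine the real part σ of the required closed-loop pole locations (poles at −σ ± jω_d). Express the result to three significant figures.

The settling-time spec alone fixes σ = ζω_n = 3/t_s = 3/0.00540 = 556.
(Overshoot then fixes ζ = 0.282 and hence ω_d = σ·√(1−ζ²)/ζ = 1890 rad/s.)

σ ≈ 556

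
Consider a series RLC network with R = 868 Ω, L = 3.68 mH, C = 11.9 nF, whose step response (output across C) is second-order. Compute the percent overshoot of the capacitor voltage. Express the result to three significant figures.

%OS ≈ 1.98%

For a series RLC circuit (capacitor voltage as output), ω_n = 1/√(LC) = 1/√(3.68 mH · 11.9 nF) = 151000 rad/s.
ζ = (R/2)·√(C/L) = (868/2)·√(11.9 nF/3.68 mH) = 0.780.
%OS = 100 e^{−πζ/√(1−ζ²)} with ζ = 0.780 gives 1.98%.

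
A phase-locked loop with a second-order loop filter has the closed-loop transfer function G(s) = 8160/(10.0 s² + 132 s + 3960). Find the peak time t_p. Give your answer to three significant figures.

Dividing through by 10.0: denominator becomes s² + 13.20 s + 396.0.
So ω_n = √396.0 = 19.9 rad/s and ζ = 13.20/(2·19.9) = 0.332.
ω_d = 19.9·√(1 − 0.332²) = 18.8 rad/s. t_p = π/ω_d = 0.167 s.

t_p ≈ 0.167 s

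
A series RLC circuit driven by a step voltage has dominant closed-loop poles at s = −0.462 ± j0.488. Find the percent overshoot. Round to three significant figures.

With σ = 0.462, ω_d = 0.488: ω_n = √(σ²+ω_d²) = 0.672 rad/s, ζ = σ/ω_n = 0.687.
%OS = 100 e^{−πζ/√(1−ζ²)} with ζ = 0.687 gives 5.11%.

%OS ≈ 5.11%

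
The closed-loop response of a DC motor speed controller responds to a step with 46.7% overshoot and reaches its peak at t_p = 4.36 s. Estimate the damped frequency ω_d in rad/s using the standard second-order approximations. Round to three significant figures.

ω_d ≈ 0.721 rad/s

t_p = π/ω_d, so ω_d = π/4.36 = 0.721 rad/s.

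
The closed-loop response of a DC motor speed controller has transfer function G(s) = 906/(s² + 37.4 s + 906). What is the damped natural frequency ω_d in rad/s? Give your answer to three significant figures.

Matching coefficients with s² + 2ζω_n s + ω_n² gives ω_n² = 906 ⇒ ω_n = 30.1 rad/s, and ζ = 37.4/(2ω_n) = 0.621.
The damped frequency ω_d = ω_n√(1−ζ²) = 23.6 rad/s.

ω_d ≈ 23.6 rad/s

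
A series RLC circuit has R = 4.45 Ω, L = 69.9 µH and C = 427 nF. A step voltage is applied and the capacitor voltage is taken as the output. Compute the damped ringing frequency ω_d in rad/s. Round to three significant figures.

For a series RLC circuit (capacitor voltage as output), ω_n = 1/√(LC) = 1/√(69.9 µH · 427 nF) = 183000 rad/s.
ζ = (R/2)·√(C/L) = (4.45/2)·√(427 nF/69.9 µH) = 0.174.
The damped frequency ω_d = ω_n√(1−ζ²) = 180000 rad/s.

ω_d ≈ 180000 rad/s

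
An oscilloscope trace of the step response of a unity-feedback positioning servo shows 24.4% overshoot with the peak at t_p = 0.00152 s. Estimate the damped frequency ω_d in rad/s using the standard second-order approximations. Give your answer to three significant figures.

ω_d ≈ 2070 rad/s

t_p = π/ω_d, so ω_d = π/0.00152 = 2070 rad/s.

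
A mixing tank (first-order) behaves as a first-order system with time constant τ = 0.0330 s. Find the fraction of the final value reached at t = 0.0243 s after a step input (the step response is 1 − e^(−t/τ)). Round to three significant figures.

y/y_∞ ≈ 0.521

y(t)/y_∞ = 1 − e^(−t/τ) = 1 − e^(−0.0243/0.0330) = 1 − e^(−0.736) = 0.521.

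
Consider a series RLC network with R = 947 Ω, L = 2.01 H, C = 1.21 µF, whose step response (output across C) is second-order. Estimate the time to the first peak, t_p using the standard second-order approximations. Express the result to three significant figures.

For a series RLC circuit (capacitor voltage as output), ω_n = 1/√(LC) = 1/√(2.01 H · 1.21 µF) = 641 rad/s.
ζ = (R/2)·√(C/L) = (947/2)·√(1.21 µF/2.01 H) = 0.367.
The damped frequency ω_d = ω_n√(1−ζ²) = 596 rad/s. t_p = π/ω_d = 0.00527 s.

t_p ≈ 0.00527 s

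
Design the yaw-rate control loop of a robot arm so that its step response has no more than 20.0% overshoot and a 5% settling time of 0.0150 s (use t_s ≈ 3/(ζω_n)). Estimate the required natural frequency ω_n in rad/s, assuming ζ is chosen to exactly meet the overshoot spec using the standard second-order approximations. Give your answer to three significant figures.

From %OS = 100·exp(−πζ/√(1−ζ²)), invert to get ζ = −ln(OS)/√(π² + ln²(OS)) with OS = 0.200.
−ln 0.200 = 1.609, so ζ = 1.609/√(π² + 2.590) = 0.456.
Then ω_n = 3/(ζ t_s) = 3/(0.456 × 0.0150) = 439 rad/s.

ω_n ≈ 439 rad/s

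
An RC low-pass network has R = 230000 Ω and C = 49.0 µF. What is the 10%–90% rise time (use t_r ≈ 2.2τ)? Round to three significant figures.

t_r ≈ 24.8 s

τ = RC = 230000 × 49.0 µF = 11.3 s.
t_r ≈ 2.2τ = 24.8 s.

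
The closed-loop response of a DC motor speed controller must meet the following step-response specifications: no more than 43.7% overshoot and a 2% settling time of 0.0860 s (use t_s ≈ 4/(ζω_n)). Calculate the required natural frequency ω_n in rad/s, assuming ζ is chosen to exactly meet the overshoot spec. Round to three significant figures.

ω_n ≈ 183 rad/s

From %OS = 100·exp(−πζ/√(1−ζ²)), invert to get ζ = −ln(OS)/√(π² + ln²(OS)) with OS = 0.437.
−ln 0.437 = 0.8278, so ζ = 0.8278/√(π² + 0.6853) = 0.255.
Then ω_n = 4/(ζ t_s) = 4/(0.255 × 0.0860) = 183 rad/s.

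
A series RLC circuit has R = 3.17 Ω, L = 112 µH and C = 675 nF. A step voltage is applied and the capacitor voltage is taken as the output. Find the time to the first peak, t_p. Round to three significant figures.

t_p ≈ 0.0000275 s

For a series RLC circuit (capacitor voltage as output), ω_n = 1/√(LC) = 1/√(112 µH · 675 nF) = 115000 rad/s.
ζ = (R/2)·√(C/L) = (3.17/2)·√(675 nF/112 µH) = 0.123.
ω_d = ω_n√(1−ζ²) = 114000 rad/s. t_p = π/ω_d = 0.0000275 s.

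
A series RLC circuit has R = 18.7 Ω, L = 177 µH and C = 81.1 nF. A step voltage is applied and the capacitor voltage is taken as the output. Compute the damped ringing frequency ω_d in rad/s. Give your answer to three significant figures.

For a series RLC circuit (capacitor voltage as output), ω_n = 1/√(LC) = 1/√(177 µH · 81.1 nF) = 264000 rad/s.
ζ = (R/2)·√(C/L) = (18.7/2)·√(81.1 nF/177 µH) = 0.200.
ω_d = 264000·√(1 − 0.200²) = 259000 rad/s.

ω_d ≈ 259000 rad/s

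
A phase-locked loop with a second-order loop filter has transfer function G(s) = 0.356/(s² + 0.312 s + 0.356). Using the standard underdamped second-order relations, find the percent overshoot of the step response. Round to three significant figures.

ω_n = √0.356 = 0.597 rad/s; ζ = 0.312/(2·0.597) = 0.261.
%OS = 100·exp(−πζ/√(1−ζ²)) = 42.7%.

%OS ≈ 42.7%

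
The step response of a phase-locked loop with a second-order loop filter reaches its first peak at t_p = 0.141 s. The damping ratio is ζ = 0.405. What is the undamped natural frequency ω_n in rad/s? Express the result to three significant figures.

Peak time t_p = π/ω_d, so ω_d = π/t_p = π/0.141 = 22.3 rad/s.
ω_n = ω_d/√(1−ζ²) = 22.3/√0.836 = 24.4 rad/s.

ω_n ≈ 24.4 rad/s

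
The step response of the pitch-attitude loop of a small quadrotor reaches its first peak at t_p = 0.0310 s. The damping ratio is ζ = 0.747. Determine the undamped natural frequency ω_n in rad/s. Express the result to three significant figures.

Peak time t_p = π/ω_d, so ω_d = π/t_p = π/0.0310 = 101 rad/s.
ω_n = ω_d/√(1−ζ²) = 101/√0.442 = 152 rad/s.

ω_n ≈ 152 rad/s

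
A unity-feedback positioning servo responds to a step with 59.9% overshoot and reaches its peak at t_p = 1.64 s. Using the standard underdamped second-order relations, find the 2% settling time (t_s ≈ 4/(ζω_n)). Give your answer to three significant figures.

From the overshoot, ζ = −ln(OS)/√(π²+ln²(OS)) = 0.161.
From t_p = π/ω_d, ω_d = π/1.64 = 1.92 rad/s, so ω_n = ω_d/√(1−ζ²) = 1.94 rad/s.
t_s ≈ 4/(ζω_n) = 4/(0.161·1.94) = 12.8 s.

t_s ≈ 12.8 s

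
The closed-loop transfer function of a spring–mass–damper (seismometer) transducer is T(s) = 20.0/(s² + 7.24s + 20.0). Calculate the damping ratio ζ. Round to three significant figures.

ω_n = √20.0 = 4.47 rad/s; ζ = 7.24/(2·4.47) = 0.809.

ζ ≈ 0.809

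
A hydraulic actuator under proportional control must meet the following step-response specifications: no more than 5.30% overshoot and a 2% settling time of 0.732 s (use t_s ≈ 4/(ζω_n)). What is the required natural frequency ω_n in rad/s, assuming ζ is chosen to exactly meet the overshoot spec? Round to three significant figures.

From %OS = 100·exp(−πζ/√(1−ζ²)), invert to get ζ = −ln(OS)/√(π² + ln²(OS)) with OS = 0.0530.
−ln 0.0530 = 2.937, so ζ = 2.937/√(π² + 8.629) = 0.683.
Then ω_n = 4/(ζ t_s) = 4/(0.683 × 0.732) = 8.00 rad/s.

ω_n ≈ 8.00 rad/s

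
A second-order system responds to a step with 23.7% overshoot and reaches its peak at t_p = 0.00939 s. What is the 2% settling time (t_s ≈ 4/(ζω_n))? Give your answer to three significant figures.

t_s ≈ 0.0261 s

From the overshoot, ζ = −ln(OS)/√(π²+ln²(OS)) = 0.417.
From t_p = π/ω_d, ω_d = π/0.00939 = 335 rad/s, so ω_n = ω_d/√(1−ζ²) = 368 rad/s.
t_s ≈ 4/(ζω_n) = 4/(0.417·368) = 0.0261 s.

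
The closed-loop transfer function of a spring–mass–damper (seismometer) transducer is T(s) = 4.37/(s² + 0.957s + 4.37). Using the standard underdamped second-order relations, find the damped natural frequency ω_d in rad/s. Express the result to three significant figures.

ω_d ≈ 2.03 rad/s

Comparing the denominator to s² + 2ζω_n s + ω_n²: ω_n = √4.37 = 2.09 rad/s, and 2ζω_n = 0.957 so ζ = 0.957/(2·2.09) = 0.229.
ω_d = ω_n√(1−ζ²) = 2.03 rad/s.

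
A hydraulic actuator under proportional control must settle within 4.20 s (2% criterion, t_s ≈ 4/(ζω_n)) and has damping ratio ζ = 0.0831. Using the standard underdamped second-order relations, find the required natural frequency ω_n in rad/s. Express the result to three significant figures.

ω_n ≈ 11.5 rad/s

Rearranging t_s ≈ 4/(ζω_n) gives ω_n = 4/(ζ·t_s) = 4/(0.0831 × 4.20) = 11.5 rad/s.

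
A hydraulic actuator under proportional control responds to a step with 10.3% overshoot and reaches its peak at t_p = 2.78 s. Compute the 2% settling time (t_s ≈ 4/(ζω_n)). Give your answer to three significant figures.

t_s ≈ 4.89 s

ζ from %OS: ζ = |ln 0.103|/√(π²+ln²0.103) = 0.586.
t_p = π/ω_d ⇒ ω_d = 1.13 rad/s; then ω_n = ω_d/√(1−ζ²) = 1.39 rad/s.
t_s ≈ 4/(ζω_n) = 4/(0.586·1.39) = 4.89 s.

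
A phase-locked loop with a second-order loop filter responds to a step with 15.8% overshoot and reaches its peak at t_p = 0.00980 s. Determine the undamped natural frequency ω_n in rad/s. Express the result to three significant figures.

ζ from %OS: ζ = |ln 0.158|/√(π²+ln²0.158) = 0.506.
From t_p = π/ω_d, ω_d = π/0.00980 = 321 rad/s, so ω_n = ω_d/√(1−ζ²) = 372 rad/s.

ω_n ≈ 372 rad/s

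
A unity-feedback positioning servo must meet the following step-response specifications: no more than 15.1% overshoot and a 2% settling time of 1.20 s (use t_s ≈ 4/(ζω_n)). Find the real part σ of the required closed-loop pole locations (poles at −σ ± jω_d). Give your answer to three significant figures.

σ ≈ 3.33

The settling-time spec alone fixes σ = ζω_n = 4/t_s = 4/1.20 = 3.33.
(Overshoot then fixes ζ = 0.516 and hence ω_d = σ·√(1−ζ²)/ζ = 5.54 rad/s.)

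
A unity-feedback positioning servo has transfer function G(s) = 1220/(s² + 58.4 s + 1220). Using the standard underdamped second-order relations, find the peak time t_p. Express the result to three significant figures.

t_p ≈ 0.164 s

Comparing the denominator to s² + 2ζω_n s + ω_n²: ω_n = √1220 = 34.9 rad/s, and 2ζω_n = 58.4 so ζ = 58.4/(2·34.9) = 0.836.
ω_d = ω_n√(1−ζ²) = 19.2 rad/s. Then t_p = π/ω_d = 0.164 s.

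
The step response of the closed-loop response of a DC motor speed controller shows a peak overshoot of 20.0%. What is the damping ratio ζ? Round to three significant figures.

ζ ≈ 0.456

ζ = −ln(OS)/√(π² + (ln OS)²). With OS = 0.200, ln OS = −1.609 and ζ = 1.609/3.530 = 0.456.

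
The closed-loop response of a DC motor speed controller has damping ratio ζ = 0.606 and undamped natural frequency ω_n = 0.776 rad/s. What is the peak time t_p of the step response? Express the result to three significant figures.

The damped frequency is ω_d = ω_n√(1−ζ²) = 0.776·√(1−0.367) = 0.617 rad/s.
Peak time t_p = π/ω_d = π/0.617 = 5.09 s.

t_p ≈ 5.09 s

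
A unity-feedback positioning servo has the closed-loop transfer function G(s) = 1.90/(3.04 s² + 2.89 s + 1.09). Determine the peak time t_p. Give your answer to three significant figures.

Dividing through by 3.04: denominator becomes s² + 0.9507 s + 0.3586.
So ω_n = √0.3586 = 0.599 rad/s and ζ = 0.9507/(2·0.599) = 0.794.
The damped frequency ω_d = ω_n√(1−ζ²) = 0.364 rad/s. t_p = π/ω_d = 8.63 s.

t_p ≈ 8.63 s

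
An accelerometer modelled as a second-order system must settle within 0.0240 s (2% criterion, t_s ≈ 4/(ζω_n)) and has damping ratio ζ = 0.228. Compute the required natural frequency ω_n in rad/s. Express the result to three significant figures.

ω_n ≈ 731 rad/s

Rearranging t_s ≈ 4/(ζω_n) gives ω_n = 4/(ζ·t_s) = 4/(0.228 × 0.0240) = 731 rad/s.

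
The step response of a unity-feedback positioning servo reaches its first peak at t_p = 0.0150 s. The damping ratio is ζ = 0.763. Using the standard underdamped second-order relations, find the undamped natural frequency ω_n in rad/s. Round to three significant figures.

ω_n ≈ 324 rad/s

Peak time t_p = π/ω_d, so ω_d = π/t_p = π/0.0150 = 209 rad/s.
ω_n = ω_d/√(1−ζ²) = 209/√0.418 = 324 rad/s.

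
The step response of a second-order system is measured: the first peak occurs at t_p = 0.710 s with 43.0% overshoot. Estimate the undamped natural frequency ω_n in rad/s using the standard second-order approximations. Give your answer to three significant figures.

ω_n ≈ 4.58 rad/s

From the overshoot, ζ = −ln(OS)/√(π²+ln²(OS)) = 0.259.
From t_p = π/ω_d, ω_d = π/0.710 = 4.42 rad/s, so ω_n = ω_d/√(1−ζ²) = 4.58 rad/s.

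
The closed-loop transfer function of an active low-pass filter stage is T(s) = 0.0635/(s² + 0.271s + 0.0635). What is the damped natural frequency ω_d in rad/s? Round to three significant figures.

ω_n = √0.0635 = 0.252 rad/s; ζ = 0.271/(2·0.252) = 0.538.
The damped frequency ω_d = ω_n√(1−ζ²) = 0.212 rad/s.

ω_d ≈ 0.212 rad/s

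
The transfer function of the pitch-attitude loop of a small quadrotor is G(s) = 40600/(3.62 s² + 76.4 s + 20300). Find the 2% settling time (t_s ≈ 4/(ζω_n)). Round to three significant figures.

Dividing through by 3.62: denominator becomes s² + 21.10 s + 5608.
So ω_n = √5608 = 74.9 rad/s and ζ = 21.10/(2·74.9) = 0.141.
t_s ≈ 4/(ζω_n) = 0.379 s.

t_s ≈ 0.379 s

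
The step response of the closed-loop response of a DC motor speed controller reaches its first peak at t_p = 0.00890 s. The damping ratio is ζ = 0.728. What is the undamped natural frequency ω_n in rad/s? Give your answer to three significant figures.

ω_n ≈ 515 rad/s

Peak time t_p = π/ω_d, so ω_d = π/t_p = π/0.00890 = 353 rad/s.
ω_n = ω_d/√(1−ζ²) = 353/√0.470 = 515 rad/s.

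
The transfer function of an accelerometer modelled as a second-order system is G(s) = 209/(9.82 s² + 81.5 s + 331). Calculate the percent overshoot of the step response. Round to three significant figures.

%OS ≈ 4.03%

Dividing through by 9.82: denominator becomes s² + 8.299 s + 33.71.
So ω_n = √33.71 = 5.81 rad/s and ζ = 8.299/(2·5.81) = 0.715.
Overshoot: exp(−π·0.715/√(1−0.715²)) = 0.0403, i.e. 4.03%.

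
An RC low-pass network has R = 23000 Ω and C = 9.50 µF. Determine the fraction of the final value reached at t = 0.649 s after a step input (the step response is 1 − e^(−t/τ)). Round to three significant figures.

y/y_∞ ≈ 0.949

τ = RC = 23000 × 9.50 µF = 0.218 s.
y(t)/y_∞ = 1 − e^(−t/τ) = 1 − e^(−0.649/0.218) = 1 − e^(−2.97) = 0.949.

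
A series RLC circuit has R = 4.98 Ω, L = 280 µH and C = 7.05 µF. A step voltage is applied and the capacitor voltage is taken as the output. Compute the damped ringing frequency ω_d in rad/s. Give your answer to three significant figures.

For a series RLC circuit (capacitor voltage as output), ω_n = 1/√(LC) = 1/√(280 µH · 7.05 µF) = 22500 rad/s.
ζ = (R/2)·√(C/L) = (4.98/2)·√(7.05 µF/280 µH) = 0.395.
ω_d = 22500·√(1 − 0.395²) = 20700 rad/s.

ω_d ≈ 20700 rad/s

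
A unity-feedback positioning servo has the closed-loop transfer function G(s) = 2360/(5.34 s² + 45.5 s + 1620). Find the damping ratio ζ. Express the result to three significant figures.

ζ ≈ 0.245

Dividing through by 5.34: denominator becomes s² + 8.521 s + 303.4.
So ω_n = √303.4 = 17.4 rad/s and ζ = 8.521/(2·17.4) = 0.245.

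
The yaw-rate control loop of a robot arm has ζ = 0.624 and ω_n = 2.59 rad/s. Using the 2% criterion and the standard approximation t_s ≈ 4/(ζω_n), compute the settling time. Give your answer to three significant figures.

t_s ≈ 4/(ζω_n) = 4/(0.624 × 2.59) = 2.48 s.

t_s ≈ 2.48 s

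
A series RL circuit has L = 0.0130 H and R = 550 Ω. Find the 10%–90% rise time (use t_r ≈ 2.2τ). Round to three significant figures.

t_r ≈ 0.0000520 s

τ = L/R = 0.0130/550 = 0.0000236 s.
t_r ≈ 2.2τ = 0.0000520 s.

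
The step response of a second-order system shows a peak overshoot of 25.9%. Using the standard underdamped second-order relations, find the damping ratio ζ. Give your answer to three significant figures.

ζ = −ln(OS)/√(π² + (ln OS)²). With OS = 0.259, ln OS = −1.351 and ζ = 1.351/3.420 = 0.395.

ζ ≈ 0.395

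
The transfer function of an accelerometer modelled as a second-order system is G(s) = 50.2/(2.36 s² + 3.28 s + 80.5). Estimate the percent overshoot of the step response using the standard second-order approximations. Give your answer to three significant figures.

%OS ≈ 68.6%

Dividing through by 2.36: denominator becomes s² + 1.390 s + 34.11.
So ω_n = √34.11 = 5.84 rad/s and ζ = 1.390/(2·5.84) = 0.119.
%OS = 100·exp(−πζ/√(1−ζ²)) = 68.6%.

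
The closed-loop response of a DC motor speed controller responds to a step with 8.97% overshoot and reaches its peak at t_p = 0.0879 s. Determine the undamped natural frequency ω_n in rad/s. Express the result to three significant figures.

ω_n ≈ 45.1 rad/s

From the overshoot, ζ = −ln(OS)/√(π²+ln²(OS)) = 0.609.
t_p = π/ω_d ⇒ ω_d = 35.7 rad/s; then ω_n = ω_d/√(1−ζ²) = 45.1 rad/s.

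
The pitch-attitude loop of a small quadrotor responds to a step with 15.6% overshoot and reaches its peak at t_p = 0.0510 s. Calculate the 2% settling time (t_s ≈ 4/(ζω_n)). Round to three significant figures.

t_s ≈ 0.110 s

ζ from %OS: ζ = |ln 0.156|/√(π²+ln²0.156) = 0.509.
From t_p = π/ω_d, ω_d = π/0.0510 = 61.6 rad/s, so ω_n = ω_d/√(1−ζ²) = 71.6 rad/s.
t_s ≈ 4/(ζω_n) = 4/(0.509·71.6) = 0.110 s.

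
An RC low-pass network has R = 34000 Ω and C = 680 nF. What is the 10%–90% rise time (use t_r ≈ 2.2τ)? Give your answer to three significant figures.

τ = RC = 34000 × 680 nF = 0.0231 s.
t_r ≈ 2.2τ = 0.0509 s.

t_r ≈ 0.0509 s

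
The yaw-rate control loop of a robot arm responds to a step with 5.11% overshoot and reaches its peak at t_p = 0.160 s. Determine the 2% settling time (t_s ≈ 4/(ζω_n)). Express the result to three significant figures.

ζ from %OS: ζ = |ln 0.0511|/√(π²+ln²0.0511) = 0.687.
t_p = π/ω_d ⇒ ω_d = 19.6 rad/s; then ω_n = ω_d/√(1−ζ²) = 27.0 rad/s.
t_s ≈ 4/(ζω_n) = 4/(0.687·27.0) = 0.215 s.

t_s ≈ 0.215 s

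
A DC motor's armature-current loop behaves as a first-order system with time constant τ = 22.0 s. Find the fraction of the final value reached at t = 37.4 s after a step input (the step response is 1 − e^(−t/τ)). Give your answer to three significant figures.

y/y_∞ ≈ 0.817

y(t)/y_∞ = 1 − e^(−t/τ) = 1 − e^(−37.4/22.0) = 1 − e^(−1.70) = 0.817.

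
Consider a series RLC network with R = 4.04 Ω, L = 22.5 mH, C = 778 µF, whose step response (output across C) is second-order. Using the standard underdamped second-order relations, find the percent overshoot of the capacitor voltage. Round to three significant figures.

For a series RLC circuit (capacitor voltage as output), ω_n = 1/√(LC) = 1/√(22.5 mH · 778 µF) = 239 rad/s.
ζ = (R/2)·√(C/L) = (4.04/2)·√(778 µF/22.5 mH) = 0.376.
%OS = 100·exp(−πζ/√(1−ζ²)) = 28.0%.

%OS ≈ 28.0%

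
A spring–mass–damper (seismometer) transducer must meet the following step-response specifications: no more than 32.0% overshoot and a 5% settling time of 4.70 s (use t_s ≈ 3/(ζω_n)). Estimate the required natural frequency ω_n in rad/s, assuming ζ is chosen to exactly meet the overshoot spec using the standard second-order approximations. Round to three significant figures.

ω_n ≈ 1.87 rad/s

ζ = −ln(OS)/√(π² + (ln OS)²). With OS = 0.320, ln OS = −1.139 and ζ = 1.139/3.342 = 0.341.
From t_s ≈ 3/(ζω_n): ω_n = 3/(ζ·t_s) = 3/(0.341·4.70) = 1.87 rad/s.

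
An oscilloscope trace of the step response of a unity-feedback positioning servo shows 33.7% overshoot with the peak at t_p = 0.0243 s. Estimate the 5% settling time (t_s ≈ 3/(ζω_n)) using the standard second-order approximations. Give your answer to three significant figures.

t_s ≈ 0.0670 s

From the overshoot, ζ = −ln(OS)/√(π²+ln²(OS)) = 0.327.
From t_p = π/ω_d, ω_d = π/0.0243 = 129 rad/s, so ω_n = ω_d/√(1−ζ²) = 137 rad/s.
t_s ≈ 3/(ζω_n) = 3/(0.327·137) = 0.0670 s.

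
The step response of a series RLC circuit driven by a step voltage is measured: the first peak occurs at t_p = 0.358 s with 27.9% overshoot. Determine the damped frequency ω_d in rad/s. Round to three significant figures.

t_p = π/ω_d, so ω_d = π/0.358 = 8.78 rad/s.

ω_d ≈ 8.78 rad/s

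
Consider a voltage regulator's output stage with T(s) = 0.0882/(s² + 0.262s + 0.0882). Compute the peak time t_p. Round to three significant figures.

t_p ≈ 11.8 s

ω_n = √0.0882 = 0.297 rad/s; ζ = 0.262/(2·0.297) = 0.441.
ω_d = ω_n√(1−ζ²) = 0.267 rad/s. Then t_p = π/ω_d = 11.8 s.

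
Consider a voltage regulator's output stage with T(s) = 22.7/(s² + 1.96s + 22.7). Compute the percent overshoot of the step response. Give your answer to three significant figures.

Matching coefficients with s² + 2ζω_n s + ω_n² gives ω_n² = 22.7 ⇒ ω_n = 4.76 rad/s, and ζ = 1.96/(2ω_n) = 0.206.
Overshoot: exp(−π·0.206/√(1−0.206²)) = 0.517, i.e. 51.7%.

%OS ≈ 51.7%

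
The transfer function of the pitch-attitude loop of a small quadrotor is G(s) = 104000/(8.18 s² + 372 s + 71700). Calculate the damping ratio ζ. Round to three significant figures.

ζ ≈ 0.243

Dividing through by 8.18: denominator becomes s² + 45.48 s + 8765.
So ω_n = √8765 = 93.6 rad/s and ζ = 45.48/(2·93.6) = 0.243.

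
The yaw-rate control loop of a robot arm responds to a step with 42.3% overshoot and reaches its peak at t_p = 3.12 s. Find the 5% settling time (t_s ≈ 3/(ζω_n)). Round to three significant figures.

From the overshoot, ζ = −ln(OS)/√(π²+ln²(OS)) = 0.264.
From t_p = π/ω_d, ω_d = π/3.12 = 1.01 rad/s, so ω_n = ω_d/√(1−ζ²) = 1.04 rad/s.
t_s ≈ 3/(ζω_n) = 3/(0.264·1.04) = 10.9 s.

t_s ≈ 10.9 s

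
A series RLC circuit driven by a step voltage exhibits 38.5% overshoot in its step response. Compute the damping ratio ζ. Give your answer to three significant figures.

Inverting the overshoot relation: ζ = |ln 0.385|/√(π² + ln²0.385) = 0.291.

ζ ≈ 0.291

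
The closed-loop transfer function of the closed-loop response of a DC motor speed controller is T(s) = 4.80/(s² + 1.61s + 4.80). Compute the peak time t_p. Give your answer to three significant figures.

t_p ≈ 1.54 s

ω_n = √4.80 = 2.19 rad/s; ζ = 1.61/(2·2.19) = 0.367.
ω_d = 2.19·√(1 − 0.367²) = 2.04 rad/s. Then t_p = π/ω_d = 1.54 s.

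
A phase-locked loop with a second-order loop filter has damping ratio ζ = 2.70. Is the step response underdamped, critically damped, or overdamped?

overdamped

Since ζ = 2.70 > 1, the system is overdamped.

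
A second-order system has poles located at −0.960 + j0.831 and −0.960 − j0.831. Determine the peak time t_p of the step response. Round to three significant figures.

t_p = π/ω_d with ω_d = 0.831 (the imaginary part), so t_p = 3.78 s.

t_p ≈ 3.78 s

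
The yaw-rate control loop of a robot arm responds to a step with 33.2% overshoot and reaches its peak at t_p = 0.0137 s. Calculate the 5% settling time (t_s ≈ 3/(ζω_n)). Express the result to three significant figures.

The overshoot fixes ζ = −ln(OS)/√(π²+ln²(OS)) = 0.331.
From t_p = π/ω_d, ω_d = π/0.0137 = 229 rad/s, so ω_n = ω_d/√(1−ζ²) = 243 rad/s.
t_s ≈ 3/(ζω_n) = 3/(0.331·243) = 0.0373 s.

t_s ≈ 0.0373 s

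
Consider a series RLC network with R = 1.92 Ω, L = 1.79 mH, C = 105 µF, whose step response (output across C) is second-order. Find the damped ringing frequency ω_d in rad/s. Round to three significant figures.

ω_d ≈ 2240 rad/s

For a series RLC circuit (capacitor voltage as output), ω_n = 1/√(LC) = 1/√(1.79 mH · 105 µF) = 2310 rad/s.
ζ = (R/2)·√(C/L) = (1.92/2)·√(105 µF/1.79 mH) = 0.233.
The damped frequency ω_d = ω_n√(1−ζ²) = 2240 rad/s.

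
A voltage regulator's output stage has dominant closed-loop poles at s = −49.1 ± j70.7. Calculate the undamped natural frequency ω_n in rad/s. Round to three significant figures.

|pole| = ω_n = √(49.1² + 70.7²) = 86.1 rad/s; ζ = cos θ = σ/ω_n = 0.570.

ω_n ≈ 86.1 rad/s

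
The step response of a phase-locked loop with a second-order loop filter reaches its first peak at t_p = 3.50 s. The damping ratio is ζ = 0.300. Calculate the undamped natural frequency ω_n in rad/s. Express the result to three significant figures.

ω_n ≈ 0.941 rad/s

Peak time t_p = π/ω_d, so ω_d = π/t_p = π/3.50 = 0.898 rad/s.
ω_n = ω_d/√(1−ζ²) = 0.898/√0.910 = 0.941 rad/s.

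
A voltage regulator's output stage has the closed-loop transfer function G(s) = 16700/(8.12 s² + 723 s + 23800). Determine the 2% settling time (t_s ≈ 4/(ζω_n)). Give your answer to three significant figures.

Dividing through by 8.12: denominator becomes s² + 89.04 s + 2931.
So ω_n = √2931 = 54.1 rad/s and ζ = 89.04/(2·54.1) = 0.822.
t_s ≈ 4/(ζω_n) = 0.0898 s.

t_s ≈ 0.0898 s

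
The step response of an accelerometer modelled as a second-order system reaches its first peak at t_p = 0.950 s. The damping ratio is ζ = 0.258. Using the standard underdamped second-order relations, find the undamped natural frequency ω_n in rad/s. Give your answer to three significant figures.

Peak time t_p = π/ω_d, so ω_d = π/t_p = π/0.950 = 3.31 rad/s.
ω_n = ω_d/√(1−ζ²) = 3.31/√0.933 = 3.42 rad/s.

ω_n ≈ 3.42 rad/s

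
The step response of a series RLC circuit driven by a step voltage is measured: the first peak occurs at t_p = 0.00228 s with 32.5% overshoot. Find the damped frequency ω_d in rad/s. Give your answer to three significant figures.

ω_d ≈ 1380 rad/s

t_p = π/ω_d, so ω_d = π/0.00228 = 1380 rad/s.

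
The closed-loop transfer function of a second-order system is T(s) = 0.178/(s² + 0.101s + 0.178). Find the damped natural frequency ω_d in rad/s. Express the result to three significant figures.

Comparing the denominator to s² + 2ζω_n s + ω_n²: ω_n = √0.178 = 0.422 rad/s, and 2ζω_n = 0.101 so ζ = 0.101/(2·0.422) = 0.120.
ω_d = ω_n√(1−ζ²) = 0.419 rad/s.

ω_d ≈ 0.419 rad/s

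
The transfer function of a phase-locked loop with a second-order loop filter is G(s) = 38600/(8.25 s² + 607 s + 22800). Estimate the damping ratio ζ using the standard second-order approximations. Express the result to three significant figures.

ζ ≈ 0.700

Dividing through by 8.25: denominator becomes s² + 73.58 s + 2764.
So ω_n = √2764 = 52.6 rad/s and ζ = 73.58/(2·52.6) = 0.700.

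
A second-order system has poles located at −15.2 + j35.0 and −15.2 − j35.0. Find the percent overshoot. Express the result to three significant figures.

%OS ≈ 25.6%

With σ = 15.2, ω_d = 35.0: ω_n = √(σ²+ω_d²) = 38.2 rad/s, ζ = σ/ω_n = 0.398.
%OS = 100·exp(−πζ/√(1−ζ²)) = 25.6%.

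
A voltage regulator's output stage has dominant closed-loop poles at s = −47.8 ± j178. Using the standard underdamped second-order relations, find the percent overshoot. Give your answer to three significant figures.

%OS ≈ 43.0%

|pole| = ω_n = √(47.8² + 178²) = 184 rad/s; ζ = cos θ = σ/ω_n = 0.259.
%OS = 100 e^{−πζ/√(1−ζ²)} with ζ = 0.259 gives 43.0%.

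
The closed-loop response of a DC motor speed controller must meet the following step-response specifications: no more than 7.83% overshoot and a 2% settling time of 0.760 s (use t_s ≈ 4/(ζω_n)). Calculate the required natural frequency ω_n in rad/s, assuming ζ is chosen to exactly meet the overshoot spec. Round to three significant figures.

ω_n ≈ 8.36 rad/s

ζ = −ln(OS)/√(π² + (ln OS)²). With OS = 0.0783, ln OS = −2.547 and ζ = 2.547/4.044 = 0.630.
Then ω_n = 4/(ζ t_s) = 4/(0.630 × 0.760) = 8.36 rad/s.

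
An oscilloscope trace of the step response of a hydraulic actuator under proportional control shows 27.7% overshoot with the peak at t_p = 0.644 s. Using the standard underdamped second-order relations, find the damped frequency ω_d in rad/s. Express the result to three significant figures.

t_p = π/ω_d, so ω_d = π/0.644 = 4.88 rad/s.

ω_d ≈ 4.88 rad/s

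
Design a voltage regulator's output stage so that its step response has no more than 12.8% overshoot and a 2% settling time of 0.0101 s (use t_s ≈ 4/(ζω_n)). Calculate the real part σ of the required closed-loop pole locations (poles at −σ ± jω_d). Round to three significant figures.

σ ≈ 396

The settling-time spec alone fixes σ = ζω_n = 4/t_s = 4/0.0101 = 396.
(Overshoot then fixes ζ = 0.548 and hence ω_d = σ·√(1−ζ²)/ζ = 605 rad/s.)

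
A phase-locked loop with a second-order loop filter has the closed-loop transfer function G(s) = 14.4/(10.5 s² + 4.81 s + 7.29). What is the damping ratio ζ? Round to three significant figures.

Dividing through by 10.5: denominator becomes s² + 0.4581 s + 0.6943.
So ω_n = √0.6943 = 0.833 rad/s and ζ = 0.4581/(2·0.833) = 0.275.

ζ ≈ 0.275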